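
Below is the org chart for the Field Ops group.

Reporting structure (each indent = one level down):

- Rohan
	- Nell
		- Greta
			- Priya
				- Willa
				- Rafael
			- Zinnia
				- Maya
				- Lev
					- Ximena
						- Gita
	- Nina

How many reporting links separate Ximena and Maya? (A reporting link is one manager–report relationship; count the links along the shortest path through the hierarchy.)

3

Ximena is 2 levels below Zinnia, and Maya is 1 level below Zinnia (their lowest common manager). The shortest path runs up from Ximena to Zinnia and back down to Maya: 2 + 1 = 3 links.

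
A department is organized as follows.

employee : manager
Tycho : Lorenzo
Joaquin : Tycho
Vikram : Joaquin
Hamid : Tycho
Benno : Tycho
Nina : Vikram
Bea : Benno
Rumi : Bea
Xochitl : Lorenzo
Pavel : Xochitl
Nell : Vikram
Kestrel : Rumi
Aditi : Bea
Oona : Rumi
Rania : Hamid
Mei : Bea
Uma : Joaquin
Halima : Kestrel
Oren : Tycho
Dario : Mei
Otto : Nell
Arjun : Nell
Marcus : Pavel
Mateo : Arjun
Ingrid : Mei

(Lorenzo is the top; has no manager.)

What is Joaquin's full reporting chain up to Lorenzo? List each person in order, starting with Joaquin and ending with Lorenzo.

Joaquin reports to Tycho. Tycho reports to Lorenzo. Lorenzo is at the top.

Joaquin -> Tycho -> Lorenzo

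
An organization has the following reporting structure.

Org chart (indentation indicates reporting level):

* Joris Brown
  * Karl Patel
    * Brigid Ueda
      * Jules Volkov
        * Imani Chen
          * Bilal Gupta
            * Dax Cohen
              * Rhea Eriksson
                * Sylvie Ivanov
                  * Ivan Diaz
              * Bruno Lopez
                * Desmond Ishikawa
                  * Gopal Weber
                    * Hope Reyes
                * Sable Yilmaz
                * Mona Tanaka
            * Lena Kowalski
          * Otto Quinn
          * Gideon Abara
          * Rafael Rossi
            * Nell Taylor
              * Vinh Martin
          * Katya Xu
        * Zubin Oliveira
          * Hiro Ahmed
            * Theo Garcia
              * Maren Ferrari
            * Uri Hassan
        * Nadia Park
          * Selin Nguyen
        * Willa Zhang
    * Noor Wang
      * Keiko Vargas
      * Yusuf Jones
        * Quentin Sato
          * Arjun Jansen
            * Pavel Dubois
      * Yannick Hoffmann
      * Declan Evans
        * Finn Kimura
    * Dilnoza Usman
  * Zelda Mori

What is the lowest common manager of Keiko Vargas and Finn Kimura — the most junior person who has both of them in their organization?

Keiko Vargas's chain of managers is Noor Wang, Karl Patel, Joris Brown. Finn Kimura's chain of managers is Declan Evans, Noor Wang, Karl Patel, Joris Brown. The first manager that appears in both chains is Noor Wang.

Noor Wang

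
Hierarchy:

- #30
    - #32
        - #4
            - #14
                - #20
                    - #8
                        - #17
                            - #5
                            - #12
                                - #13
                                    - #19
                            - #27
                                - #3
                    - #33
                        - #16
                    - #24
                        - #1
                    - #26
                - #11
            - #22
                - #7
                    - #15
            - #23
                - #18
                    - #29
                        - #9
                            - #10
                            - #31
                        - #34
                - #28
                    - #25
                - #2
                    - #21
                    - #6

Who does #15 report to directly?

#15 reports directly to #7.

#7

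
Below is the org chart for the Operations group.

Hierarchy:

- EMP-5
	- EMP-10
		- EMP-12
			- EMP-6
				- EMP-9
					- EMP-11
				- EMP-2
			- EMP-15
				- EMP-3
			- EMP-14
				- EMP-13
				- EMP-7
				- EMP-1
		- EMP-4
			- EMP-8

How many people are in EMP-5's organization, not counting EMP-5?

EMP-5 directly manages EMP-10. Under EMP-10: EMP-4, EMP-8, EMP-12, EMP-14, EMP-1, EMP-7, EMP-13, EMP-15, EMP-3, EMP-6, EMP-2, EMP-9, EMP-11 (13). That's 14 in total.

14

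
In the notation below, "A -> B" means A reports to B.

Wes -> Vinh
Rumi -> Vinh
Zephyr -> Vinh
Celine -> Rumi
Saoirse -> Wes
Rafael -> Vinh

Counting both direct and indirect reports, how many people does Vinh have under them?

Vinh directly manages Wes, Rumi, Zephyr, Rafael. Under Wes: Saoirse (1). Under Rumi: Celine (1). Zephyr has no reports. Rafael has no reports. So Vinh's organization is 4 direct reports plus everyone under them: 2 + 2 + 1 + 1 = 6.

6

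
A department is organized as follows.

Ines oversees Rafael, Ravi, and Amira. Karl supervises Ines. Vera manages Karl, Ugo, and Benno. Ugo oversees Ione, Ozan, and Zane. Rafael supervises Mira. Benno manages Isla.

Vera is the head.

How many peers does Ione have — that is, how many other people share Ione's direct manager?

2

Ione reports to Ugo. Ugo's other direct reports are Ozan, Zane — 2 peers.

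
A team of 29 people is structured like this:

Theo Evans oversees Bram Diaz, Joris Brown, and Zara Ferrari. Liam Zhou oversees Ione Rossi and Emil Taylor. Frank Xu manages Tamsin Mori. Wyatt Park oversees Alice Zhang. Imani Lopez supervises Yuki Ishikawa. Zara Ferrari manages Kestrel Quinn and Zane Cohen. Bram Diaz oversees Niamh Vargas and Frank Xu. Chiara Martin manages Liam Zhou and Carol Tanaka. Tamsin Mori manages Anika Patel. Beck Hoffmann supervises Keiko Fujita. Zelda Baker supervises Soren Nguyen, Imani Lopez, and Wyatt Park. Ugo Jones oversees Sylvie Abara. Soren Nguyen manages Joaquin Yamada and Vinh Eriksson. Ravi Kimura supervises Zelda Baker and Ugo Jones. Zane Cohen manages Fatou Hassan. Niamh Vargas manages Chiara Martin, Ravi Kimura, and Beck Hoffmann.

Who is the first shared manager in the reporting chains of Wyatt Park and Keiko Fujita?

Niamh Vargas

Wyatt Park's chain of managers is Zelda Baker, Ravi Kimura, Niamh Vargas, Bram Diaz, Theo Evans. Keiko Fujita's chain of managers is Beck Hoffmann, Niamh Vargas, Bram Diaz, Theo Evans. The first manager that appears in both chains is Niamh Vargas.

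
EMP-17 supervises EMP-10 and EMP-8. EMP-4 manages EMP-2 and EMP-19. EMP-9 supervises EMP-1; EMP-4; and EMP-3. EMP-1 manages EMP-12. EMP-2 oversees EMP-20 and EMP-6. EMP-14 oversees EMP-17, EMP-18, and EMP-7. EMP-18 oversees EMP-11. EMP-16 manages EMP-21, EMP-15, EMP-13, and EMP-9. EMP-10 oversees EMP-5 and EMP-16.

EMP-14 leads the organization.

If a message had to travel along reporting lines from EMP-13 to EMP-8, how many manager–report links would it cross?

EMP-13 is 3 levels below EMP-17, and EMP-8 is 1 level below EMP-17 (their lowest common manager). The shortest path runs up from EMP-13 to EMP-17 and back down to EMP-8: 3 + 1 = 4 links.

4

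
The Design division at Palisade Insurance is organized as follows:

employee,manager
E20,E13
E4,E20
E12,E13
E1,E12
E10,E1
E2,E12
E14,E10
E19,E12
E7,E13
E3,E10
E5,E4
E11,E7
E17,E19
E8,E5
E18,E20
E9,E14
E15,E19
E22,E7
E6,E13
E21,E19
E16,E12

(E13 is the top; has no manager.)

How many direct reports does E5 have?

E5 directly manages E8. That is 1 direct report.

1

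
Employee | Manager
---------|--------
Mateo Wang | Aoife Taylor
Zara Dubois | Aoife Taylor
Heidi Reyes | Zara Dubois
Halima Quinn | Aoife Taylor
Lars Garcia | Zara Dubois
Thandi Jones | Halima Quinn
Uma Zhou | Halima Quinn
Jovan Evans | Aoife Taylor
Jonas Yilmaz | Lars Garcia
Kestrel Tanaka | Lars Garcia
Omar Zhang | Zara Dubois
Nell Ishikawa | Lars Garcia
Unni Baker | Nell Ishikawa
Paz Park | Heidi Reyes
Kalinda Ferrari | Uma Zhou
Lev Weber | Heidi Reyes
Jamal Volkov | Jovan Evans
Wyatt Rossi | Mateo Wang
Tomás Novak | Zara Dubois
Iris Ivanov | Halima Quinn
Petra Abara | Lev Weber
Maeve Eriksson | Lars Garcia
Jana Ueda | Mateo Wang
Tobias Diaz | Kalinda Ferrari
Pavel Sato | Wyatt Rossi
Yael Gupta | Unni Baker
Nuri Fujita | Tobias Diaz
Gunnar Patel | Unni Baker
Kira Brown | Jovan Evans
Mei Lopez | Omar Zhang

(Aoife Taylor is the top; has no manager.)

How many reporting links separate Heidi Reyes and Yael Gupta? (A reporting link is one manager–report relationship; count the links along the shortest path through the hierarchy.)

5

Heidi Reyes is 1 level below Zara Dubois, and Yael Gupta is 4 levels below Zara Dubois (their lowest common manager). The shortest path runs up from Heidi Reyes to Zara Dubois and back down to Yael Gupta: 1 + 4 = 5 links.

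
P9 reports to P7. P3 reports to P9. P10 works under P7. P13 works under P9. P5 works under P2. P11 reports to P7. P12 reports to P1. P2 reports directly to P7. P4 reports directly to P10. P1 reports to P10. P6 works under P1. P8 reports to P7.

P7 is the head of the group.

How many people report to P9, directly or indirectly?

2

P9 directly manages P13, P3. P13 has no reports. P3 has no reports. So P9's organization is 2 direct reports plus everyone under them: 1 + 1 = 2.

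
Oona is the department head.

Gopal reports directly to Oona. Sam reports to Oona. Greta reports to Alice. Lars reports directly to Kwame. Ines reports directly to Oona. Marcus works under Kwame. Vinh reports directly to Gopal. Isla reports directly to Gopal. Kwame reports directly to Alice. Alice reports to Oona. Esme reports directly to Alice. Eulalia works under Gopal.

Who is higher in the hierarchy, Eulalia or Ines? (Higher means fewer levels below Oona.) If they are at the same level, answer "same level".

Ines

Eulalia is 2 levels below Oona; Ines is 1. Ines is higher.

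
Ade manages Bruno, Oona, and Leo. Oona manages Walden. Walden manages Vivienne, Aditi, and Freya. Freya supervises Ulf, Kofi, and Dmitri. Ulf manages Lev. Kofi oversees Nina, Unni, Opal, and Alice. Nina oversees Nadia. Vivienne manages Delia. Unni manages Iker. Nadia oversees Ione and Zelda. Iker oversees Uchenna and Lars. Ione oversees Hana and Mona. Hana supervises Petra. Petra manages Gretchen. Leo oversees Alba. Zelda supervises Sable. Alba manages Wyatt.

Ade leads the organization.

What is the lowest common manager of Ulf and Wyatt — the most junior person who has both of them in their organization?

Ade

Ulf's chain of managers is Freya, Walden, Oona, Ade. Wyatt's chain of managers is Alba, Leo, Ade. The first manager that appears in both chains is Ade.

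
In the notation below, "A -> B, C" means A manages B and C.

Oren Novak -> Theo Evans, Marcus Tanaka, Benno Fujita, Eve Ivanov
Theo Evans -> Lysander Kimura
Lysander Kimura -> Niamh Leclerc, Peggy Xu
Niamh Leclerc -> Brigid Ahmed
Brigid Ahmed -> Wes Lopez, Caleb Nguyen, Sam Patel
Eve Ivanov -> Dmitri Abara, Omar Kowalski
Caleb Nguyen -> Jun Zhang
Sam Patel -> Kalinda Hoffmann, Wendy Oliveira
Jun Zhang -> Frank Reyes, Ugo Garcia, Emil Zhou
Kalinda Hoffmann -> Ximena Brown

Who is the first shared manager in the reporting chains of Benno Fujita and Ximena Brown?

Oren Novak

Benno Fujita's chain of managers is Oren Novak. Ximena Brown's chain of managers is Kalinda Hoffmann, Sam Patel, Brigid Ahmed, Niamh Leclerc, Lysander Kimura, Theo Evans, Oren Novak. The first manager that appears in both chains is Oren Novak.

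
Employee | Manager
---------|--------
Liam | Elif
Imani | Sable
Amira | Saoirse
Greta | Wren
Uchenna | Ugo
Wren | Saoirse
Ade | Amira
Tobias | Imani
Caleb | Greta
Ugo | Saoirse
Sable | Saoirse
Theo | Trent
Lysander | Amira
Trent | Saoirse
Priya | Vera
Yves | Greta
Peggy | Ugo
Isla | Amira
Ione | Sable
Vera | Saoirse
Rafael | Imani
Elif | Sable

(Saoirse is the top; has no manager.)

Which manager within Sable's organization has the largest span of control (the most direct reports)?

Sable

Direct-report counts within Sable's organization: Sable has 3; Elif has 1; Imani has 2. The largest is 3, held by Sable.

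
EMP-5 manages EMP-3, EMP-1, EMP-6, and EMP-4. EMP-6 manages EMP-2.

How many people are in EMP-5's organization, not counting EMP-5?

5

EMP-5 directly manages EMP-1, EMP-6, EMP-3, EMP-4. EMP-1 has no reports. Under EMP-6: EMP-2 (1). EMP-3 has no reports. EMP-4 has no reports. So EMP-5's organization is 4 direct reports plus everyone under them: 1 + 2 + 1 + 1 = 5.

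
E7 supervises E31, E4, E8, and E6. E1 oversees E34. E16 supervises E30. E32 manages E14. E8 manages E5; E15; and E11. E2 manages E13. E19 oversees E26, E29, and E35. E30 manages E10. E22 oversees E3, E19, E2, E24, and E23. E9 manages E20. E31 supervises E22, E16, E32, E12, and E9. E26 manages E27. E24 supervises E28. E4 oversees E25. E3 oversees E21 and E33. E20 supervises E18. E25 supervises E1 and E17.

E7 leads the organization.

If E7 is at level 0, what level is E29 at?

Chain from E29 up to E7: E29 → E19 → E22 → E31 → E7. That is 4 steps up, so E29 is 4 levels below E7.

4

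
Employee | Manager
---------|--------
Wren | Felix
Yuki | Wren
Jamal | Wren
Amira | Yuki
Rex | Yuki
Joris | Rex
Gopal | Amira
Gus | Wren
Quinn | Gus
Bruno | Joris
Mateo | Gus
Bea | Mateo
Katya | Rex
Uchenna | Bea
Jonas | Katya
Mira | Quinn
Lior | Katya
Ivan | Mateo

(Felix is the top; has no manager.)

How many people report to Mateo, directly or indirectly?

3

Mateo directly manages Bea, Ivan. Under Bea: Uchenna (1). Ivan has no reports. So Mateo's organization is 2 direct reports plus everyone under them: 2 + 1 = 3.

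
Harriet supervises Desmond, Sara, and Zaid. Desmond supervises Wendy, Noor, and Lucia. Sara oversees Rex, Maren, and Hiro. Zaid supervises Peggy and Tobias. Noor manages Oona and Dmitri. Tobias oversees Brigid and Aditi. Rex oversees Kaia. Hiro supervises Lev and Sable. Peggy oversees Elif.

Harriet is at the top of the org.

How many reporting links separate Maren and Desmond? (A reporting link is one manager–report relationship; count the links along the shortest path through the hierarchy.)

3

Maren is 2 levels below Harriet, and Desmond is 1 level below Harriet (their lowest common manager). The shortest path runs up from Maren to Harriet and back down to Desmond: 2 + 1 = 3 links.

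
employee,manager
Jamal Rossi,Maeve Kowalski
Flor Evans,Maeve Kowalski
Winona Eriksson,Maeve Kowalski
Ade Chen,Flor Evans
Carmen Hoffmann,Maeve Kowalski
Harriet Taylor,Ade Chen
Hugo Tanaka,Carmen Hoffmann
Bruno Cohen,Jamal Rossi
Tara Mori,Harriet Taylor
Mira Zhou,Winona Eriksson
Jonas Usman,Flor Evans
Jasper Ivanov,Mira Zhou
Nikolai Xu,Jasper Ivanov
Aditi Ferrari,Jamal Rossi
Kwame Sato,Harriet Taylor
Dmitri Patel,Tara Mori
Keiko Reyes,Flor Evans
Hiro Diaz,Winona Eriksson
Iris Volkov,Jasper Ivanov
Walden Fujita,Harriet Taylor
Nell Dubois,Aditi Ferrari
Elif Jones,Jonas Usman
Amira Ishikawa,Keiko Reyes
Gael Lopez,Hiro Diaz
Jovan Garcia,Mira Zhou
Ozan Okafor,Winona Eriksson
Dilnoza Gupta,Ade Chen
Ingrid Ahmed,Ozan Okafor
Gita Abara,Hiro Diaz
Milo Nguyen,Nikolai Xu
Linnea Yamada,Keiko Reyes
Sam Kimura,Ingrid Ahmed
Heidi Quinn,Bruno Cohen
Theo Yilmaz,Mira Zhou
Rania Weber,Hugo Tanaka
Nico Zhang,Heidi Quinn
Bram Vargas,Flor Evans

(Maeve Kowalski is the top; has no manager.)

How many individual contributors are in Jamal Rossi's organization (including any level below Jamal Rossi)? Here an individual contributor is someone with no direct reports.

The people in Jamal Rossi's organization with no one reporting to them are Nell Dubois, Nico Zhang. That is 2.

2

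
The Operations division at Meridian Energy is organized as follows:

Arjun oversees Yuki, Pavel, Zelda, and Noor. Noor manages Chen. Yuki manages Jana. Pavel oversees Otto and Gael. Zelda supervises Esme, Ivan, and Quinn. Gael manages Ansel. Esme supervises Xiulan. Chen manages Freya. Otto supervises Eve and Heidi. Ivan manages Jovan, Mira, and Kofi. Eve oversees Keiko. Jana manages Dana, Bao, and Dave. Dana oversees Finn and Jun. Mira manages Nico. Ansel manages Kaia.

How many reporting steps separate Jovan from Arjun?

3

Chain from Jovan up to Arjun: Jovan → Ivan → Zelda → Arjun. That is 3 steps up, so Jovan is 3 levels below Arjun.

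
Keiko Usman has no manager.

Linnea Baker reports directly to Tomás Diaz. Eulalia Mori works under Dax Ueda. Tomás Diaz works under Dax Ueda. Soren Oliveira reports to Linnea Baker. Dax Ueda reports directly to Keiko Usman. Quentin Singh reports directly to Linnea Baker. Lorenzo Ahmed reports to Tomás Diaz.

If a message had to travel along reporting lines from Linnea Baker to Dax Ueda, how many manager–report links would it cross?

Linnea Baker is in Dax Ueda's organization: the chain from Linnea Baker up to Dax Ueda is Linnea Baker → Tomás Diaz → Dax Ueda, which is 2 links.

2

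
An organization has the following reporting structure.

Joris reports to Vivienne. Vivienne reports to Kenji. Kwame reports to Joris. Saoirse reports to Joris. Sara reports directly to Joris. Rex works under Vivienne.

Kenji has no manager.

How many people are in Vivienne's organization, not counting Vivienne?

5

Vivienne directly manages Joris, Rex. Under Joris: Saoirse, Kwame, Sara (3). Rex has no reports. So Vivienne's organization is 2 direct reports plus everyone under them: 4 + 1 = 5.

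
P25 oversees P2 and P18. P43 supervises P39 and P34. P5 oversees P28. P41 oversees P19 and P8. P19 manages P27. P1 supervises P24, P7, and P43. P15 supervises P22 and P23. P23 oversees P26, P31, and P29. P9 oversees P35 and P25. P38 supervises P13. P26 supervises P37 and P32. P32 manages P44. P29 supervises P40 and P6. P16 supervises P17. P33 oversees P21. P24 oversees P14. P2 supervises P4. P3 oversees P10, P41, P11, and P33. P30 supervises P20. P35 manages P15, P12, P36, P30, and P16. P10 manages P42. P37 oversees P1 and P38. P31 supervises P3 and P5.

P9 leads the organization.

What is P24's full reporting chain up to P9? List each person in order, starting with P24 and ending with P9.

P24 -> P1 -> P37 -> P26 -> P23 -> P15 -> P35 -> P9

P24 reports to P1. P1 reports to P37. P37 reports to P26. P26 reports to P23. P23 reports to P15. P15 reports to P35. P35 reports to P9. P9 is at the top.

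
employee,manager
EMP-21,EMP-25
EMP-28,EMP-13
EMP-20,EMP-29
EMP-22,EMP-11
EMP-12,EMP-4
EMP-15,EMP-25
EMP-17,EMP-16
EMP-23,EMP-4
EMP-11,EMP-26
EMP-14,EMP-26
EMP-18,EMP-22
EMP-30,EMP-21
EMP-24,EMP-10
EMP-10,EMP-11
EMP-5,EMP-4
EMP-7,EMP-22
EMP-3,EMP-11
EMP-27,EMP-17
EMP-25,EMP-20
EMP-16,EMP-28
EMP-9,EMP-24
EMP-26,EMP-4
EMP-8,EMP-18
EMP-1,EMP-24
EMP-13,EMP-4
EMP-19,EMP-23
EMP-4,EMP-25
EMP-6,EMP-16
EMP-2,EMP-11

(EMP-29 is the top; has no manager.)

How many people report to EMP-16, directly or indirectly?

3

EMP-16 directly manages EMP-6, EMP-17. EMP-6 has no reports. Under EMP-17: EMP-27 (1). So EMP-16's organization is 2 direct reports plus everyone under them: 1 + 2 = 3.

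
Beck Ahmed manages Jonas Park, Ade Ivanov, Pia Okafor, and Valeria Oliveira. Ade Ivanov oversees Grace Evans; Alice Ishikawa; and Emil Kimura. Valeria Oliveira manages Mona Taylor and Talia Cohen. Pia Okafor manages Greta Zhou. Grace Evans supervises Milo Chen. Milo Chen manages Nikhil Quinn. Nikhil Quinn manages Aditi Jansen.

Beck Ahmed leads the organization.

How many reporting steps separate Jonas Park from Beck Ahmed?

1

Chain from Jonas Park up to Beck Ahmed: Jonas Park → Beck Ahmed. That is 1 step up, so Jonas Park is 1 level below Beck Ahmed.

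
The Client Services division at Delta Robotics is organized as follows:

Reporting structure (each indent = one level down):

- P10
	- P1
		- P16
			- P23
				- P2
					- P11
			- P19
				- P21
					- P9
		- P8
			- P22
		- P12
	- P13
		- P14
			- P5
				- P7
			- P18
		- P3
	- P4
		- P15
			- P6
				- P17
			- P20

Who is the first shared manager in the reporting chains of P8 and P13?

P8's chain of managers is P1, P10. P13's chain of managers is P10. The first manager that appears in both chains is P10.

P10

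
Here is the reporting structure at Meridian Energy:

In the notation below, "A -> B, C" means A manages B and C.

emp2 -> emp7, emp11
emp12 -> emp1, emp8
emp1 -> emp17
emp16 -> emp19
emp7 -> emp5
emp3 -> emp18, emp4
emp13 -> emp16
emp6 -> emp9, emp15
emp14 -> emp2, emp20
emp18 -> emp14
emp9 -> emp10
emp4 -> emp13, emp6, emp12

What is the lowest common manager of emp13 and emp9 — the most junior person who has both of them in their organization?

emp4

emp13's chain of managers is emp4, emp3. emp9's chain of managers is emp6, emp4, emp3. The first manager that appears in both chains is emp4.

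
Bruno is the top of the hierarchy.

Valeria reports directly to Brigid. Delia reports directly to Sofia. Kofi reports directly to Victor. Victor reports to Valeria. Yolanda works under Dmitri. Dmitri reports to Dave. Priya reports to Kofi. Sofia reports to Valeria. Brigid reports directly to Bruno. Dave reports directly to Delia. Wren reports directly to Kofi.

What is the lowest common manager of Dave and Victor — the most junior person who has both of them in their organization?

Dave's chain of managers is Delia, Sofia, Valeria, Brigid, Bruno. Victor's chain of managers is Valeria, Brigid, Bruno. The first manager that appears in both chains is Valeria.

Valeria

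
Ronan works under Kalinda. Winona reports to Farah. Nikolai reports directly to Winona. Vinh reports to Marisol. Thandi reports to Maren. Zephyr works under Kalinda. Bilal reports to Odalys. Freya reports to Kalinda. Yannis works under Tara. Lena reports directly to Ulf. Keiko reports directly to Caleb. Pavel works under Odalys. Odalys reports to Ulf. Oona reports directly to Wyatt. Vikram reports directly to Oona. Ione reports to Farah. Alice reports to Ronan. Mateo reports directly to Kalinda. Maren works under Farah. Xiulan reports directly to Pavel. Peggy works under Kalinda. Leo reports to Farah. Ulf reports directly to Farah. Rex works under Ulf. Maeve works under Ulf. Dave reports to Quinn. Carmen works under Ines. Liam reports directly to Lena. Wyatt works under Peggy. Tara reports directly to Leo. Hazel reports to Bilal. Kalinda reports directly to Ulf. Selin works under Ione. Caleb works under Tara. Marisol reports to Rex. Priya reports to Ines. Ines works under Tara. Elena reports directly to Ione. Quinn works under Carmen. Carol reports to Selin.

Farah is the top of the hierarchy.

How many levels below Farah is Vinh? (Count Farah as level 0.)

Chain from Vinh up to Farah: Vinh → Marisol → Rex → Ulf → Farah. That is 4 steps up, so Vinh is 4 levels below Farah.

4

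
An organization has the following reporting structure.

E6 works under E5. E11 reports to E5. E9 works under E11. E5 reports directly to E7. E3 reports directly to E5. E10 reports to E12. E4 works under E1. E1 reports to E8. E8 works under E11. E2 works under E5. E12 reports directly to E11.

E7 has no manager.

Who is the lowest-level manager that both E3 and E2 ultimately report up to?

E5

E3's chain of managers is E5, E7. E2's chain of managers is E5, E7. The first manager that appears in both chains is E5.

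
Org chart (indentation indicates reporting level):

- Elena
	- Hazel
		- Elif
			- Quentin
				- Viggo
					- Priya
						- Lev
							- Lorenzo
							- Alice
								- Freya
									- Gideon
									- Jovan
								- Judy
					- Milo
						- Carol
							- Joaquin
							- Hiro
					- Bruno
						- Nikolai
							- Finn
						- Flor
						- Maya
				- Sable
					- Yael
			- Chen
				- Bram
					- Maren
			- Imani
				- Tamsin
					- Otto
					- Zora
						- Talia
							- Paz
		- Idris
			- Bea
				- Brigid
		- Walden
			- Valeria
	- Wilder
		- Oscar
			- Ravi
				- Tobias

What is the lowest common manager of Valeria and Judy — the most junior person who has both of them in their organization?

Valeria's chain of managers is Walden, Hazel, Elena. Judy's chain of managers is Alice, Lev, Priya, Viggo, Quentin, Elif, Hazel, Elena. The first manager that appears in both chains is Hazel.

Hazel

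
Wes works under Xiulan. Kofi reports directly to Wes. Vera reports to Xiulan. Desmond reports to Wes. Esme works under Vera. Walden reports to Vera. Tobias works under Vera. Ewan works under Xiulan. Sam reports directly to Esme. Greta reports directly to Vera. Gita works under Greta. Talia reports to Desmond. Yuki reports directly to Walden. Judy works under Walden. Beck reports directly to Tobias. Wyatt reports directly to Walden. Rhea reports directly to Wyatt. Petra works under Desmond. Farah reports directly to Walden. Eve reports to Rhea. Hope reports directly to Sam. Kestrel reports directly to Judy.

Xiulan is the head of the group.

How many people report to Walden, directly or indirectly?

7

Walden directly manages Yuki, Judy, Wyatt, Farah. Yuki has no reports. Under Judy: Kestrel (1). Under Wyatt: Rhea, Eve (2). Farah has no reports. So Walden's organization is 4 direct reports plus everyone under them: 1 + 2 + 3 + 1 = 7.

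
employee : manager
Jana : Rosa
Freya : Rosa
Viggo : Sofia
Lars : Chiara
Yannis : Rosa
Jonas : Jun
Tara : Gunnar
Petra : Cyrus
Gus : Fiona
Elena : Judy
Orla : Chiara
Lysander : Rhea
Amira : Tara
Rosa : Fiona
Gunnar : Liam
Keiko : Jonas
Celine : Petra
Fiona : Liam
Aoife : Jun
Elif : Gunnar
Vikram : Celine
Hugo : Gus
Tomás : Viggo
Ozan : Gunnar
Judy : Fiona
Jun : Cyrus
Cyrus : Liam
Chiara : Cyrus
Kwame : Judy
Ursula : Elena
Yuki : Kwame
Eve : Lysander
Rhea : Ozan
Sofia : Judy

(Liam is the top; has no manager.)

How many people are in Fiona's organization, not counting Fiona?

Fiona directly manages Judy, Rosa, Gus. Under Judy: Elena, Ursula, Sofia, Viggo, Tomás, Kwame, Yuki (7). Under Rosa: Freya, Jana, Yannis (3). Under Gus: Hugo (1). So Fiona's organization is 3 direct reports plus everyone under them: 8 + 4 + 2 = 14.

14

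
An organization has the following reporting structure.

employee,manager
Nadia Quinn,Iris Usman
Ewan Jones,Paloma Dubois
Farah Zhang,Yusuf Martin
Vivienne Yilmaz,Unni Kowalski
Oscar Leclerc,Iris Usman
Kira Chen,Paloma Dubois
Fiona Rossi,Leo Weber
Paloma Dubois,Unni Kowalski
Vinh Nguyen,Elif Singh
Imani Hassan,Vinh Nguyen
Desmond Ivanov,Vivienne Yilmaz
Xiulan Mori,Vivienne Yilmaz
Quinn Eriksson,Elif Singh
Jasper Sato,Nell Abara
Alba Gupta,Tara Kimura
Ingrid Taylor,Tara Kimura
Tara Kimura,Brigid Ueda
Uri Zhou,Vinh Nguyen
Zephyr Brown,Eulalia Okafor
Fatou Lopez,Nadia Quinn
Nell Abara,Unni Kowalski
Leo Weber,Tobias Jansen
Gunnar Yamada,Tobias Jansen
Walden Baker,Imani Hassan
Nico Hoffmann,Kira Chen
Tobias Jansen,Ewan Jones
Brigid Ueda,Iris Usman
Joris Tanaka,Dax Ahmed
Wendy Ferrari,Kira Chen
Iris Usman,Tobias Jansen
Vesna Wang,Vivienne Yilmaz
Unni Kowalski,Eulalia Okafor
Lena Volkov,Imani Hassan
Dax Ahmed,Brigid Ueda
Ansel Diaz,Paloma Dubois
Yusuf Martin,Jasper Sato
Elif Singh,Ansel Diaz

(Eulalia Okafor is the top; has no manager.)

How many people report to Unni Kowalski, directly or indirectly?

35

Unni Kowalski directly manages Nell Abara, Vivienne Yilmaz, Paloma Dubois. Under Nell Abara: Jasper Sato, Yusuf Martin, Farah Zhang (3). Under Vivienne Yilmaz: Vesna Wang, Desmond Ivanov, Xiulan Mori (3). Under Paloma Dubois: Kira Chen, Nico Hoffmann, Wendy Ferrari, Ansel Diaz, Elif Singh, Quinn Eriksson, Vinh Nguyen, Uri Zhou, Imani Hassan, Walden Baker, Lena Volkov, Ewan Jones, Tobias Jansen, Gunnar Yamada, Leo Weber, Fiona Rossi, Iris Usman, Nadia Quinn, Fatou Lopez, Brigid Ueda, Tara Kimura, Alba Gupta, Ingrid Taylor, Dax Ahmed, Joris Tanaka, Oscar Leclerc (26). So Unni Kowalski's organization is 3 direct reports plus everyone under them: 4 + 4 + 27 = 35.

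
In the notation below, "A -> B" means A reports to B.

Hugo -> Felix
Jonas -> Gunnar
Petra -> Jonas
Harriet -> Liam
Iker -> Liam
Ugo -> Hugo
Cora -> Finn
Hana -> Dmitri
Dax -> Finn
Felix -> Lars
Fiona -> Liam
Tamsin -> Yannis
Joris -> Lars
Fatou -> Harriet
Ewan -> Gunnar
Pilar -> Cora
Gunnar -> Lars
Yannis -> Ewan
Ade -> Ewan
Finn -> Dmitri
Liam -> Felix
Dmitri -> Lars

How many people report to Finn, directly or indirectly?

Finn directly manages Cora, Dax. Under Cora: Pilar (1). Dax has no reports. So Finn's organization is 2 direct reports plus everyone under them: 2 + 1 = 3.

3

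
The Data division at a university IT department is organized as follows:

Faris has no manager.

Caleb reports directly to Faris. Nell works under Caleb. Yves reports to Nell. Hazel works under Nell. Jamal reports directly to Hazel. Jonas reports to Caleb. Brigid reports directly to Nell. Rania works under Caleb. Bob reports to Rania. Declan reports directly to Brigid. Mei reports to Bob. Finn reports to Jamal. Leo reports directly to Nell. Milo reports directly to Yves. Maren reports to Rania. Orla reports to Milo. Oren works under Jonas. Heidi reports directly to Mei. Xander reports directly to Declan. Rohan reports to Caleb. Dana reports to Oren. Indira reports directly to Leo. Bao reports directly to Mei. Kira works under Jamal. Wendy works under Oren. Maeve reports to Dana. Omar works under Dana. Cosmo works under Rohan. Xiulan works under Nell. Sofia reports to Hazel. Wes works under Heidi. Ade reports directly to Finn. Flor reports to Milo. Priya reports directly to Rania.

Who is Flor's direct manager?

Milo

Flor reports directly to Milo.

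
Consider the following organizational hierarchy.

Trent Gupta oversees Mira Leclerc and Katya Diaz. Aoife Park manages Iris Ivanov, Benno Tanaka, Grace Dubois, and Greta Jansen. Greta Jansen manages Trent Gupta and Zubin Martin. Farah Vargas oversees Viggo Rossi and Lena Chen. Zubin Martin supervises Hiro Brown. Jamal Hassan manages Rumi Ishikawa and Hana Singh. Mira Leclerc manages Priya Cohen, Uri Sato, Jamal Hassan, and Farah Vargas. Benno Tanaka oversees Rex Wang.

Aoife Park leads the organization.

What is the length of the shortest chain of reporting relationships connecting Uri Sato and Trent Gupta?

Uri Sato is in Trent Gupta's organization: the chain from Uri Sato up to Trent Gupta is Uri Sato → Mira Leclerc → Trent Gupta, which is 2 links.

2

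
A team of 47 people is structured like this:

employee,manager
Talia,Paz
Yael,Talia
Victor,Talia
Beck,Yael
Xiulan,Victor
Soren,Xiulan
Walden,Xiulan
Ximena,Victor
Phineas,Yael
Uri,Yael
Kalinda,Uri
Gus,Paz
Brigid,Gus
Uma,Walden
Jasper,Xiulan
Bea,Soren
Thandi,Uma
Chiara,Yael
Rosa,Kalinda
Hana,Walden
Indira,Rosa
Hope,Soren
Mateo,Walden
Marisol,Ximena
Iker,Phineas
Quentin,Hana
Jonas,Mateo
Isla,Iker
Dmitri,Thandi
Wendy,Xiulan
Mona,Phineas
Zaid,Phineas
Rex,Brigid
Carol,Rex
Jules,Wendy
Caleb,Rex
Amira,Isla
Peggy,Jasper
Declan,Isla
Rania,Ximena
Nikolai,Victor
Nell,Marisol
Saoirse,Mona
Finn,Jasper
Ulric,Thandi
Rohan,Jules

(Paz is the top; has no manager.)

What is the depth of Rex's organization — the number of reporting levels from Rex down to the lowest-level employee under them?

The longest chain under Rex runs Rex → Caleb, which is 1 level below Rex.

1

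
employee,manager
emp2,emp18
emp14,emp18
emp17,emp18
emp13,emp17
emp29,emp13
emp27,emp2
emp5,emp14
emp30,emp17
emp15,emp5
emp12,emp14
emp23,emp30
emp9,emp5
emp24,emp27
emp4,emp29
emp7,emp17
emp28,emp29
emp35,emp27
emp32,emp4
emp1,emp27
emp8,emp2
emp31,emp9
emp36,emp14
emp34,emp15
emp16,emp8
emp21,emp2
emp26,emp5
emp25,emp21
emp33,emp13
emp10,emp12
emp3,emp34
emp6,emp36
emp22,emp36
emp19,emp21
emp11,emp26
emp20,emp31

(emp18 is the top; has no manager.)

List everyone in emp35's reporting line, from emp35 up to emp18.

emp35 -> emp27 -> emp2 -> emp18

emp35 reports to emp27. emp27 reports to emp2. emp2 reports to emp18. emp18 is at the top.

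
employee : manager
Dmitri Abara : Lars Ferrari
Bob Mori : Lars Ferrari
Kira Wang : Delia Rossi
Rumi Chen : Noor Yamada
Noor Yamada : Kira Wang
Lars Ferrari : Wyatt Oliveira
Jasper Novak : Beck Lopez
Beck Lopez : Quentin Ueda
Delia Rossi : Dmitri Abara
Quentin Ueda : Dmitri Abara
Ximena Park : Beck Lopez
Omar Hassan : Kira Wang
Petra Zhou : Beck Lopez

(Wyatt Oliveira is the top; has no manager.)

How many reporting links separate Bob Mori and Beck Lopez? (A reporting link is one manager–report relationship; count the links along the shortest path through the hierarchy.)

4

Bob Mori is 1 level below Lars Ferrari, and Beck Lopez is 3 levels below Lars Ferrari (their lowest common manager). The shortest path runs up from Bob Mori to Lars Ferrari and back down to Beck Lopez: 1 + 3 = 4 links.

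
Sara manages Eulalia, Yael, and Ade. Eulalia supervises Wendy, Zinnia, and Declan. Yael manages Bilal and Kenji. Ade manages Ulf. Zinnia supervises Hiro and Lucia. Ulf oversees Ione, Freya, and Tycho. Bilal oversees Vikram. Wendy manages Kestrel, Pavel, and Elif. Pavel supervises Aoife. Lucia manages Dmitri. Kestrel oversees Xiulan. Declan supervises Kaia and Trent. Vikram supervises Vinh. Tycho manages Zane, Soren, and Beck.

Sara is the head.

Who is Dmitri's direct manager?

Lucia

Dmitri reports directly to Lucia.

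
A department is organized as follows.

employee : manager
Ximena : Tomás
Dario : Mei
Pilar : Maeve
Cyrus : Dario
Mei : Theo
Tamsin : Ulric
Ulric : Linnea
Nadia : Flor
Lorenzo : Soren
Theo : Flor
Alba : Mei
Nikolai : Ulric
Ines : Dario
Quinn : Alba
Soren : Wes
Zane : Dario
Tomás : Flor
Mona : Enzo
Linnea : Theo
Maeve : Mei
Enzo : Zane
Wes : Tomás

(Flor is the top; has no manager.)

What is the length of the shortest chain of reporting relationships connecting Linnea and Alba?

Linnea is 1 level below Theo, and Alba is 2 levels below Theo (their lowest common manager). The shortest path runs up from Linnea to Theo and back down to Alba: 1 + 2 = 3 links.

3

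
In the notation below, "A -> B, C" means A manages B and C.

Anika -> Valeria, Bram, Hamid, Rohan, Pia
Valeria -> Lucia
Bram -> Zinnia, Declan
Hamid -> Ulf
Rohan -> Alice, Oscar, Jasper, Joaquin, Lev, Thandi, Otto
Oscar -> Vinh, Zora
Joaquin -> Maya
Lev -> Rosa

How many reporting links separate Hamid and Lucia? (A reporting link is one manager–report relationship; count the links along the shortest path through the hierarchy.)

3

Hamid is 1 level below Anika, and Lucia is 2 levels below Anika (their lowest common manager). The shortest path runs up from Hamid to Anika and back down to Lucia: 1 + 2 = 3 links.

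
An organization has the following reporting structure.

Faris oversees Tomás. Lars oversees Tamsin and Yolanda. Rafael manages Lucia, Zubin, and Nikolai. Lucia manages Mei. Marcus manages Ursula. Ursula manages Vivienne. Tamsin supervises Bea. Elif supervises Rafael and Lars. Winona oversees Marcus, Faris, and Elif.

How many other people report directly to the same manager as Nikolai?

Nikolai reports to Rafael. Rafael's other direct reports are Lucia, Zubin — 2 peers.

2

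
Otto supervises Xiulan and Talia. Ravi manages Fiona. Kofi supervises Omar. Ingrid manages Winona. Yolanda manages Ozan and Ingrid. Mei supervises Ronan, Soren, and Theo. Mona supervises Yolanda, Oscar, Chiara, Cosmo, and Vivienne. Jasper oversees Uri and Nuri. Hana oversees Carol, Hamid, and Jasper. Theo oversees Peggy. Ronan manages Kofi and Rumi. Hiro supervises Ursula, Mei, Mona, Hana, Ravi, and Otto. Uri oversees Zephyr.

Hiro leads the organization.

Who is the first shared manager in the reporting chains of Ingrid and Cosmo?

Mona

Ingrid's chain of managers is Yolanda, Mona, Hiro. Cosmo's chain of managers is Mona, Hiro. The first manager that appears in both chains is Mona.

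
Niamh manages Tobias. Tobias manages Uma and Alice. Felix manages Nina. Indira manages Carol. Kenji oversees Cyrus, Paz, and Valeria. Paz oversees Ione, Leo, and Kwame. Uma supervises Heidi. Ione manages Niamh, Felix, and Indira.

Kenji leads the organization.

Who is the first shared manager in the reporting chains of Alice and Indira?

Ione

Alice's chain of managers is Tobias, Niamh, Ione, Paz, Kenji. Indira's chain of managers is Ione, Paz, Kenji. The first manager that appears in both chains is Ione.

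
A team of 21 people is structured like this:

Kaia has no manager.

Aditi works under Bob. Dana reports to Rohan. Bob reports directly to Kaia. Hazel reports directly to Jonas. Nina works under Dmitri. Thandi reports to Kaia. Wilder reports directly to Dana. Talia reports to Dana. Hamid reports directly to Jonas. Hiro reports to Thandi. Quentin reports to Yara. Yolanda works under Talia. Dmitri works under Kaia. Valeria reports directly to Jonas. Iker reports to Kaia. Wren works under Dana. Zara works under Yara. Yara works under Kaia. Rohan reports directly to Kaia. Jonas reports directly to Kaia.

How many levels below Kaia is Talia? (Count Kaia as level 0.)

3

Chain from Talia up to Kaia: Talia → Dana → Rohan → Kaia. That is 3 steps up, so Talia is 3 levels below Kaia.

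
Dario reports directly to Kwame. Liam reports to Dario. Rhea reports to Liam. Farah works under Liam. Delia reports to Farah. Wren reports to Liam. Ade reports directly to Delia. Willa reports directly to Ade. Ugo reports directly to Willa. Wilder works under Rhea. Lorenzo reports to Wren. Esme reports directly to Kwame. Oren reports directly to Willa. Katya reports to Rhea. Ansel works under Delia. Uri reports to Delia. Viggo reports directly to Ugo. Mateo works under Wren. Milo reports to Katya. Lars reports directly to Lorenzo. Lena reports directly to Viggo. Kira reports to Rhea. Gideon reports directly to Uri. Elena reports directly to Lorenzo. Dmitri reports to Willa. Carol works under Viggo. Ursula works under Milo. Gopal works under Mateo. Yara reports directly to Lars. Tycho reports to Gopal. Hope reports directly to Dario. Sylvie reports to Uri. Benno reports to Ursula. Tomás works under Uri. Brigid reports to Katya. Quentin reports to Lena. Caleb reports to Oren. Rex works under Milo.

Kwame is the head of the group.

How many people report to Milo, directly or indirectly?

Milo directly manages Ursula, Rex. Under Ursula: Benno (1). Rex has no reports. So Milo's organization is 2 direct reports plus everyone under them: 2 + 1 = 3.

3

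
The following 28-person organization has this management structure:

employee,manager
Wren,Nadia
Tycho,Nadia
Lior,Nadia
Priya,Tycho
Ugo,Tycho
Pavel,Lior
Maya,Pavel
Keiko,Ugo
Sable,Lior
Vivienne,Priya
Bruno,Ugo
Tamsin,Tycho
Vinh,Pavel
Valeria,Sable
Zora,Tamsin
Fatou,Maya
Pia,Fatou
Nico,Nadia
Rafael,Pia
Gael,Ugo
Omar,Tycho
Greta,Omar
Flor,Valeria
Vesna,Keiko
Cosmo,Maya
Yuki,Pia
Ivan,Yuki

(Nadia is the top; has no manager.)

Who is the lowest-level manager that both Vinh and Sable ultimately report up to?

Vinh's chain of managers is Pavel, Lior, Nadia. Sable's chain of managers is Lior, Nadia. The first manager that appears in both chains is Lior.

Lior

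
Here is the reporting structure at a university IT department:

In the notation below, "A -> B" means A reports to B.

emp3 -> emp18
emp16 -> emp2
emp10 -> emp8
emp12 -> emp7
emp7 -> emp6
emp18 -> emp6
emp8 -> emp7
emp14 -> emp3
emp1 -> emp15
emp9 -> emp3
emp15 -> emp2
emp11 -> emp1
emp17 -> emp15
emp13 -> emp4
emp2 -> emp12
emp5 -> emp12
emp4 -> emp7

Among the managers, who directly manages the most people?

Direct-report counts: emp6 has 2; emp7 has 3; emp4 has 1; emp8 has 1; emp12 has 2; emp2 has 2; emp15 has 2; emp1 has 1; emp18 has 1; emp3 has 2. The largest is 3, held by emp7.

emp7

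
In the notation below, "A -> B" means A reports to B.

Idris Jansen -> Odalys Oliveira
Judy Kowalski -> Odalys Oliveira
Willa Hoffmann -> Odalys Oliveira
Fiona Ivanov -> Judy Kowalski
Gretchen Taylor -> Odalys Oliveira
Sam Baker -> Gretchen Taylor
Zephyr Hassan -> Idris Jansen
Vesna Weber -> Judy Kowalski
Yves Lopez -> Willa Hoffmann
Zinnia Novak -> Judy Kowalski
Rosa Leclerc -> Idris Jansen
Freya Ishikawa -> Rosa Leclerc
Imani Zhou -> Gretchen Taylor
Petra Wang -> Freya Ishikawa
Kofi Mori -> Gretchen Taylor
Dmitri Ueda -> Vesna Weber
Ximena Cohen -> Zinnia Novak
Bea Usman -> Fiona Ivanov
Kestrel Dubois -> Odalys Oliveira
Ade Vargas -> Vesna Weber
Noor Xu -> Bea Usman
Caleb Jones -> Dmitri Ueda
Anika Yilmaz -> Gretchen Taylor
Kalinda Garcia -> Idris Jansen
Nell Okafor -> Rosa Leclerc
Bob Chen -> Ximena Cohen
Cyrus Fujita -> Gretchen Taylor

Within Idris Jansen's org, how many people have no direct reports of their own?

The people in Idris Jansen's organization with no one reporting to them are Kalinda Garcia, Nell Okafor, Petra Wang, Zephyr Hassan. That is 4.

4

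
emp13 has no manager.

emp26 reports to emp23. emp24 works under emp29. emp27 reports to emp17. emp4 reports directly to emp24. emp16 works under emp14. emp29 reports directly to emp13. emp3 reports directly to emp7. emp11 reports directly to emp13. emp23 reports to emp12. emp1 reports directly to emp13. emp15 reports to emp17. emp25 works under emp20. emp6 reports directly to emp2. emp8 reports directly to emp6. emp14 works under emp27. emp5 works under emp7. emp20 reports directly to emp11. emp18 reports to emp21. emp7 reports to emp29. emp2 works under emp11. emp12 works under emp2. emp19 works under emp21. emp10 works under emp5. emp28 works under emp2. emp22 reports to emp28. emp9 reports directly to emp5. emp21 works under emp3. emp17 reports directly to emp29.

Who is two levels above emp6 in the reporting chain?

emp6 reports to emp2, and emp2 reports to emp11. So emp6's skip-level manager is emp11.

emp11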